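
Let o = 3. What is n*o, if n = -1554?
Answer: -4662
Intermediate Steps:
n*o = -1554*3 = -4662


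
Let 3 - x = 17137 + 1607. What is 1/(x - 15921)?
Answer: -1/34662 ≈ -2.8850e-5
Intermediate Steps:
x = -18741 (x = 3 - (17137 + 1607) = 3 - 1*18744 = 3 - 18744 = -18741)
1/(x - 15921) = 1/(-18741 - 15921) = 1/(-34662) = -1/34662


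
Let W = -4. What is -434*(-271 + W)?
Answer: 119350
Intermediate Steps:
-434*(-271 + W) = -434*(-271 - 4) = -434*(-275) = 119350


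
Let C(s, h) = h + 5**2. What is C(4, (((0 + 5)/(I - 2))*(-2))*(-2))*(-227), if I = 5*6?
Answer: -40860/7 ≈ -5837.1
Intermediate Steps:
I = 30
C(s, h) = 25 + h (C(s, h) = h + 25 = 25 + h)
C(4, (((0 + 5)/(I - 2))*(-2))*(-2))*(-227) = (25 + (((0 + 5)/(30 - 2))*(-2))*(-2))*(-227) = (25 + ((5/28)*(-2))*(-2))*(-227) = (25 - 5/14*(-2))*(-227) = (25 + 5/7)*(-227) = (180/7)*(-227) = -40860/7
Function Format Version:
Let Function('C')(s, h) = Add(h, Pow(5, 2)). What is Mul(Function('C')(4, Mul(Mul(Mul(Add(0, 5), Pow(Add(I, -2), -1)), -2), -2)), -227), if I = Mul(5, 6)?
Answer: Rational(-40860, 7) ≈ -5837.1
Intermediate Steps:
I = 30
Function('C')(s, h) = Add(25, h) (Function('C')(s, h) = Add(h, 25) = Add(25, h))
Mul(Function('C')(4, Mul(Mul(Mul(Add(0, 5), Pow(Add(I, -2), -1)), -2), -2)), -227) = Mul(Add(25, Mul(Mul(Mul(Add(0, 5), Pow(Add(30, -2), -1)), -2), -2)), -227) = Mul(Add(25, Mul(Mul(Mul(5, Pow(28, -1)), -2), -2)), -227) = Mul(Add(25, Mul(Mul(Mul(5, Rational(1, 28)), -2), -2)), -227) = Mul(Add(25, Mul(Mul(Rational(5, 28), -2), -2)), -227) = Mul(Add(25, Mul(Rational(-5, 14), -2)), -227) = Mul(Add(25, Rational(5, 7)), -227) = Mul(Rational(180, 7), -227) = Rational(-40860, 7)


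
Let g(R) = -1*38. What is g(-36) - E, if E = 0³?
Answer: -38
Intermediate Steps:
E = 0
g(R) = -38
g(-36) - E = -38 - 1*0 = -38 + 0 = -38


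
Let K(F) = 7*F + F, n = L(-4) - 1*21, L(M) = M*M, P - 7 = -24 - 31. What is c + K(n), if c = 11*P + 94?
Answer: -474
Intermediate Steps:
P = -48 (P = 7 + (-24 - 31) = 7 - 55 = -48)
L(M) = M**2
c = -434 (c = 11*(-48) + 94 = -528 + 94 = -434)
n = -5 (n = (-4)**2 - 1*21 = 16 - 21 = -5)
K(F) = 8*F
c + K(n) = -434 + 8*(-5) = -434 - 40 = -474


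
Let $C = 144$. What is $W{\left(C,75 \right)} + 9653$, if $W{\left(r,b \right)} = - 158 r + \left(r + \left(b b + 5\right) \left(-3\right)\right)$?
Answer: $-29845$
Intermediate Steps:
$W{\left(r,b \right)} = -15 - 157 r - 3 b^{2}$ ($W{\left(r,b \right)} = - 158 r + \left(r + \left(b^{2} + 5\right) \left(-3\right)\right) = - 158 r + \left(r + \left(5 + b^{2}\right) \left(-3\right)\right) = - 158 r - \left(15 - r + 3 b^{2}\right) = -15 - 157 r - 3 b^{2}$)
$W{\left(C,75 \right)} + 9653 = \left(-15 - 22608 - 3 \cdot 75^{2}\right) + 9653 = \left(-15 - 22608 - 16875\right) + 9653 = -39498 + 9653 = -29845$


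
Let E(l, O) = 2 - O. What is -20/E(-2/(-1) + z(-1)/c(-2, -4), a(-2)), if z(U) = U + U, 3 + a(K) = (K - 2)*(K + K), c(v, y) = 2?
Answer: 20/11 ≈ 1.8182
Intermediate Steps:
a(K) = -3 + 2*K*(-2 + K) (a(K) = -3 + (K - 2)*(K + K) = -3 + (-2 + K)*(2*K) = -3 + 2*K*(-2 + K))
z(U) = 2*U
-20/E(-2/(-1) + z(-1)/c(-2, -4), a(-2)) = -20/(2 - (-3 - 4*(-2) + 2*(-2)**2)) = -20/(2 - (-3 + 8 + 2*4)) = -20/(2 - (-3 + 8 + 8)) = -20/(2 - 1*13) = -20/(2 - 13) = -20/(-11) = -20*(-1/11) = 20/11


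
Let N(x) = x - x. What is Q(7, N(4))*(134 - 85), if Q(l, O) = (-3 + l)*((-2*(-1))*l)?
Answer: 2744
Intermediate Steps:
N(x) = 0
Q(l, O) = 2*l*(-3 + l) (Q(l, O) = (-3 + l)*(2*l) = 2*l*(-3 + l))
Q(7, N(4))*(134 - 85) = (2*7*(-3 + 7))*(134 - 85) = (2*7*4)*49 = 56*49 = 2744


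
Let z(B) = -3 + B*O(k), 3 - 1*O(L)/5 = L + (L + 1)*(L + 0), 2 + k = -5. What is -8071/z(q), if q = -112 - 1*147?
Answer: -8071/41437 ≈ -0.19478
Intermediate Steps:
k = -7 (k = -2 - 5 = -7)
O(L) = 15 - 5*L - 5*L*(1 + L) (O(L) = 15 - 5*(L + (L + 1)*(L + 0)) = 15 - 5*(L + (1 + L)*L) = 15 - 5*(L + L*(1 + L)) = 15 + (-5*L - 5*L*(1 + L)) = 15 - 5*L - 5*L*(1 + L))
q = -259 (q = -112 - 147 = -259)
z(B) = -3 - 160*B (z(B) = -3 + B*(15 - 10*(-7) - 5*(-7)²) = -3 + B*(15 + 70 - 5*49) = -3 + B*(15 + 70 - 245) = -3 + B*(-160) = -3 - 160*B)
-8071/z(q) = -8071/(-3 - 160*(-259)) = -8071/(-3 + 41440) = -8071/41437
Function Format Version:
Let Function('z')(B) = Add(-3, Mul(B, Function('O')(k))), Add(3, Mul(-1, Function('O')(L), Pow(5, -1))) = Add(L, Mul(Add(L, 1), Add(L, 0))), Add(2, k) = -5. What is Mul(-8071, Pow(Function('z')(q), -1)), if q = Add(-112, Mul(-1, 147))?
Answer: Rational(-8071, 41437) ≈ -0.19478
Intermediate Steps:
k = -7 (k = Add(-2, -5) = -7)
Function('O')(L) = Add(15, Mul(-5, L), Mul(-5, L, Add(1, L))) (Function('O')(L) = Add(15, Mul(-5, Add(L, Mul(Add(L, 1), Add(L, 0))))) = Add(15, Mul(-5, Add(L, Mul(Add(1, L), L)))) = Add(15, Mul(-5, Add(L, Mul(L, Add(1, L))))) = Add(15, Add(Mul(-5, L), Mul(-5, L, Add(1, L)))) = Add(15, Mul(-5, L), Mul(-5, L, Add(1, L))))
q = -259 (q = Add(-112, -147) = -259)
Function('z')(B) = Add(-3, Mul(-160, B)) (Function('z')(B) = Add(-3, Mul(B, Add(15, Mul(-10, -7), Mul(-5, Pow(-7, 2))))) = Add(-3, Mul(B, Add(15, 70, Mul(-5, 49)))) = Add(-3, Mul(B, Add(15, 70, -245))) = Add(-3, Mul(B, -160)) = Add(-3, Mul(-160, B)))
Mul(-8071, Pow(Function('z')(q), -1)) = Mul(-8071, Pow(Add(-3, Mul(-160, -259)), -1)) = Mul(-8071, Pow(Add(-3, 41440), -1)) = Mul(-8071, Pow(41437, -1)) = Mul(-8071, Rational(1, 41437)) = Rational(-8071, 41437)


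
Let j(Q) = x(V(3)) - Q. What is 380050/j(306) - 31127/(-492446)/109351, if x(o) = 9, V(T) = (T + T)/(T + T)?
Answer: -1860498930123871/1453935488742 ≈ -1279.6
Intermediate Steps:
V(T) = 1 (V(T) = (2*T)/((2*T)) = (2*T)*(1/(2*T)) = 1)
j(Q) = 9 - Q
380050/j(306) - 31127/(-492446)/109351 = 380050/(9 - 1*306) - 31127/(-492446)/109351 = 380050/(9 - 306) - 31127*(-1/492446)*(1/109351) = 380050/(-297) + (31127/492446)*(1/109351) = 380050*(-1/297) + 31127/53849462546 = -34550/27 + 31127/53849462546 = -1860498930123871/1453935488742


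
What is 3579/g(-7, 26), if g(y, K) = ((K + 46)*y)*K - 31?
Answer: -3579/13135 ≈ -0.27248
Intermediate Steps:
g(y, K) = -31 + K*y*(46 + K) (g(y, K) = ((46 + K)*y)*K - 31 = (y*(46 + K))*K - 31 = K*y*(46 + K) - 31 = -31 + K*y*(46 + K))
3579/g(-7, 26) = 3579/(-31 - 7*26² + 46*26*(-7)) = 3579/(-31 - 7*676 - 8372) = 3579/(-31 - 4732 - 8372) = 3579/(-13135) = 3579*(-1/13135) = -3579/13135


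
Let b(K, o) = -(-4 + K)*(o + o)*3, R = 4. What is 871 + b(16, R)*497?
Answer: -142265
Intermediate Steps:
b(K, o) = -6*o*(-4 + K) (b(K, o) = -(-4 + K)*(2*o)*3 = -2*o*(-4 + K)*3 = -6*o*(-4 + K))
871 + b(16, R)*497 = 871 + (6*4*(4 - 1*16))*497 = 871 + (6*4*(4 - 16))*497 = 871 + (6*4*(-12))*497 = 871 - 288*497 = 871 - 143136 = -142265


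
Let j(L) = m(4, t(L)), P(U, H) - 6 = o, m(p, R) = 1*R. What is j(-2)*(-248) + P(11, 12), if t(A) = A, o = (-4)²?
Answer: 518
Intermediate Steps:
o = 16
m(p, R) = R
P(U, H) = 22 (P(U, H) = 6 + 16 = 22)
j(L) = L
j(-2)*(-248) + P(11, 12) = -2*(-248) + 22 = 496 + 22 = 518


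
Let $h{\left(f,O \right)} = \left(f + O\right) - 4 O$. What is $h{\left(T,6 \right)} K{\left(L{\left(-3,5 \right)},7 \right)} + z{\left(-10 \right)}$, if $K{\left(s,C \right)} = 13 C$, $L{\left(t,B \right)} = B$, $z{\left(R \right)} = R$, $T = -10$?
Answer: $-2558$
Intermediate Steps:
$h{\left(f,O \right)} = f - 3 O$ ($h{\left(f,O \right)} = \left(O + f\right) - 4 O = f - 3 O$)
$h{\left(T,6 \right)} K{\left(L{\left(-3,5 \right)},7 \right)} + z{\left(-10 \right)} = \left(-10 - 18\right) 13 \cdot 7 - 10 = \left(-10 - 18\right) 91 - 10 = \left(-28\right) 91 - 10 = -2548 - 10 = -2558$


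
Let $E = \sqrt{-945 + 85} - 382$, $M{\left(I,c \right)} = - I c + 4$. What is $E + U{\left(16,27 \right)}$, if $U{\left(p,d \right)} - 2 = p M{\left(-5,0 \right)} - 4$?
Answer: $-320 + 2 i \sqrt{215} \approx -320.0 + 29.326 i$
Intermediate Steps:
$M{\left(I,c \right)} = 4 - I c$ ($M{\left(I,c \right)} = - I c + 4 = 4 - I c$)
$U{\left(p,d \right)} = -2 + 4 p$ ($U{\left(p,d \right)} = 2 + \left(p \left(4 - \left(-5\right) 0\right) - 4\right) = 2 + \left(p \left(4 + 0\right) - 4\right) = 2 + \left(p 4 - 4\right) = 2 + \left(4 p - 4\right) = 2 + \left(-4 + 4 p\right) = -2 + 4 p$)
$E = -382 + 2 i \sqrt{215}$ ($E = \sqrt{-860} - 382 = 2 i \sqrt{215} - 382 = -382 + 2 i \sqrt{215} \approx -382.0 + 29.326 i$)
$E + U{\left(16,27 \right)} = \left(-382 + 2 i \sqrt{215}\right) + \left(-2 + 4 \cdot 16\right) = \left(-382 + 2 i \sqrt{215}\right) + \left(-2 + 64\right) = \left(-382 + 2 i \sqrt{215}\right) + 62 = -320 + 2 i \sqrt{215}$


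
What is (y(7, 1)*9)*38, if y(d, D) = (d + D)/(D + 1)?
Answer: 1368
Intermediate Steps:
y(d, D) = (D + d)/(1 + D)
(y(7, 1)*9)*38 = (((1 + 7)/(1 + 1))*9)*38 = ((8/2)*9)*38 = (((1/2)*8)*9)*38 = (4*9)*38 = 36*38 = 1368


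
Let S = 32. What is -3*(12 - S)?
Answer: 60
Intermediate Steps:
-3*(12 - S) = -3*(12 - 1*32) = -3*(12 - 32) = -3*(-20) = 60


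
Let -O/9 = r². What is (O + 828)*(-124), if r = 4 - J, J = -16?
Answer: 343728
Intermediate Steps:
r = 20 (r = 4 - 1*(-16) = 4 + 16 = 20)
O = -3600 (O = -9*20² = -9*400 = -3600)
(O + 828)*(-124) = (-3600 + 828)*(-124) = -2772*(-124) = 343728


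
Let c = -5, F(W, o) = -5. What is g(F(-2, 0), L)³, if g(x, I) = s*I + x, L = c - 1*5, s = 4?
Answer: -91125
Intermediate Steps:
L = -10 (L = -5 - 1*5 = -5 - 5 = -10)
g(x, I) = x + 4*I (g(x, I) = 4*I + x = x + 4*I)
g(F(-2, 0), L)³ = (-5 + 4*(-10))³ = (-5 - 40)³ = (-45)³ = -91125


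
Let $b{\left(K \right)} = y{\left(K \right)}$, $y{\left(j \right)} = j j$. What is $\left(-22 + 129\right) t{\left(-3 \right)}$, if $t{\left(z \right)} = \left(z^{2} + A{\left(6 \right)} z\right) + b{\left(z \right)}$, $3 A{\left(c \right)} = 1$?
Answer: $1819$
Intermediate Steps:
$A{\left(c \right)} = \frac{1}{3}$ ($A{\left(c \right)} = \frac{1}{3} \cdot 1 = \frac{1}{3}$)
$y{\left(j \right)} = j^{2}$
$b{\left(K \right)} = K^{2}$
$t{\left(z \right)} = 2 z^{2} + \frac{z}{3}$ ($t{\left(z \right)} = \left(z^{2} + \frac{z}{3}\right) + z^{2} = 2 z^{2} + \frac{z}{3}$)
$\left(-22 + 129\right) t{\left(-3 \right)} = \left(-22 + 129\right) \frac{1}{3} \left(-3\right) \left(1 + 6 \left(-3\right)\right) = 107 \cdot \frac{1}{3} \left(-3\right) \left(1 - 18\right) = 107 \cdot \frac{1}{3} \left(-3\right) \left(-17\right) = 107 \cdot 17 = 1819$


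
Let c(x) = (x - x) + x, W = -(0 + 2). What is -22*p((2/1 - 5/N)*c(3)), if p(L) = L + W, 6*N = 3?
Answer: 572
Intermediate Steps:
N = ½ (N = (⅙)*3 = ½ ≈ 0.50000)
W = -2 (W = -1*2 = -2)
c(x) = x (c(x) = 0 + x = x)
p(L) = -2 + L (p(L) = L - 2 = -2 + L)
-22*p((2/1 - 5/N)*c(3)) = -22*(-2 + (2/1 - 5/½)*3) = -22*(-2 + (2*1 - 5*2)*3) = -22*(-2 + (2 - 10)*3) = -22*(-2 - 8*3) = -22*(-2 - 24) = -22*(-26) = 572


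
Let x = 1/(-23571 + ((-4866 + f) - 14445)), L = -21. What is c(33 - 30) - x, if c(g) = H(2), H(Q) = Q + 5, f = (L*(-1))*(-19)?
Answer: 302968/43281 ≈ 7.0000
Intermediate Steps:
f = -399 (f = -21*(-1)*(-19) = 21*(-19) = -399)
H(Q) = 5 + Q
c(g) = 7 (c(g) = 5 + 2 = 7)
x = -1/43281 (x = 1/(-23571 + ((-4866 - 399) - 14445)) = 1/(-23571 + (-5265 - 14445)) = 1/(-23571 - 19710) = 1/(-43281) = -1/43281 ≈ -2.3105e-5)
c(33 - 30) - x = 7 - 1*(-1/43281) = 7 + 1/43281 = 302968/43281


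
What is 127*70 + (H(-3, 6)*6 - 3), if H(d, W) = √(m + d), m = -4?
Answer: 8887 + 6*I*√7 ≈ 8887.0 + 15.875*I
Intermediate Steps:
H(d, W) = √(-4 + d)
127*70 + (H(-3, 6)*6 - 3) = 127*70 + (√(-4 - 3)*6 - 3) = 8890 + (√(-7)*6 - 3) = 8890 + ((I*√7)*6 - 3) = 8890 + (6*I*√7 - 3) = 8890 + (-3 + 6*I*√7) = 8887 + 6*I*√7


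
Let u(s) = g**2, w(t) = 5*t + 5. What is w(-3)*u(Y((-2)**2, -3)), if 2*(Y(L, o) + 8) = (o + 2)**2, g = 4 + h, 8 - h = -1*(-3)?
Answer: -810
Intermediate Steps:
h = 5 (h = 8 - (-1)*(-3) = 8 - 1*3 = 8 - 3 = 5)
w(t) = 5 + 5*t
g = 9 (g = 4 + 5 = 9)
Y(L, o) = -8 + (2 + o)**2/2 (Y(L, o) = -8 + (o + 2)**2/2 = -8 + (2 + o)**2/2)
u(s) = 81 (u(s) = 9**2 = 81)
w(-3)*u(Y((-2)**2, -3)) = (5 + 5*(-3))*81 = (5 - 15)*81 = -10*81 = -810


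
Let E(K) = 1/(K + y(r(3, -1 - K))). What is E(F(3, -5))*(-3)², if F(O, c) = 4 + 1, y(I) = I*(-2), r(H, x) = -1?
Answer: 9/7 ≈ 1.2857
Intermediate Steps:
y(I) = -2*I
F(O, c) = 5
E(K) = 1/(2 + K) (E(K) = 1/(K - 2*(-1)) = 1/(K + 2) = 1/(2 + K))
E(F(3, -5))*(-3)² = (-3)²/(2 + 5) = 9/7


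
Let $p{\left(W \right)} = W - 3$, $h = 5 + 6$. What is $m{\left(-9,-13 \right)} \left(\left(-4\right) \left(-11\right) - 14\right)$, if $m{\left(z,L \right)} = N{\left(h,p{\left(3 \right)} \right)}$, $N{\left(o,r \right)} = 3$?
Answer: $90$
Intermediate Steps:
$h = 11$
$p{\left(W \right)} = -3 + W$
$m{\left(z,L \right)} = 3$
$m{\left(-9,-13 \right)} \left(\left(-4\right) \left(-11\right) - 14\right) = 3 \left(\left(-4\right) \left(-11\right) - 14\right) = 3 \left(44 - 14\right) = 3 \cdot 30 = 90$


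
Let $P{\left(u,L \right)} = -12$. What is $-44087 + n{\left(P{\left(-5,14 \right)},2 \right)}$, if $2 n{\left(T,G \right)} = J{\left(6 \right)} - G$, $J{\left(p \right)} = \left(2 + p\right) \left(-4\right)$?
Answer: $-44104$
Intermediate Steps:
$J{\left(p \right)} = -8 - 4 p$
$n{\left(T,G \right)} = -16 - \frac{G}{2}$ ($n{\left(T,G \right)} = \frac{\left(-8 - 24\right) - G}{2} = \frac{-32 - G}{2} = -16 - \frac{G}{2}$)
$-44087 + n{\left(P{\left(-5,14 \right)},2 \right)} = -44087 - 17 = -44104$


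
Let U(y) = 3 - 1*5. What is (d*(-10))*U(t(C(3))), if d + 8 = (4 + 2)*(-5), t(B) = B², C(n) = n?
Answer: -760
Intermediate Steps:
d = -38 (d = -8 + (4 + 2)*(-5) = -8 + 6*(-5) = -8 - 30 = -38)
U(y) = -2 (U(y) = 3 - 5 = -2)
(d*(-10))*U(t(C(3))) = -38*(-10)*(-2) = 380*(-2) = -760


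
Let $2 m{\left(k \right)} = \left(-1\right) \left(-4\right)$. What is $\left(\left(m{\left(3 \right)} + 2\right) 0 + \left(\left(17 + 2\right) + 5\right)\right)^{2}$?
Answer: $576$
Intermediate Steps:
$m{\left(k \right)} = 2$ ($m{\left(k \right)} = \frac{\left(-1\right) \left(-4\right)}{2} = \frac{1}{2} \cdot 4 = 2$)
$\left(\left(m{\left(3 \right)} + 2\right) 0 + \left(\left(17 + 2\right) + 5\right)\right)^{2} = \left(\left(2 + 2\right) 0 + \left(\left(17 + 2\right) + 5\right)\right)^{2} = \left(4 \cdot 0 + \left(19 + 5\right)\right)^{2} = \left(0 + 24\right)^{2} = 24^{2} = 576$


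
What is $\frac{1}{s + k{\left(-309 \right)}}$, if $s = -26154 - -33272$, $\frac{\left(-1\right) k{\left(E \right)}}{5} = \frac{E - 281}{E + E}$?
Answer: $\frac{309}{2197987} \approx 0.00014058$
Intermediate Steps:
$k{\left(E \right)} = - \frac{5 \left(-281 + E\right)}{2 E}$ ($k{\left(E \right)} = - 5 \frac{E - 281}{E + E} = - 5 \frac{-281 + E}{2 E} = - \frac{5 \left(-281 + E\right)}{2 E}$)
$s = 7118$ ($s = -26154 + 33272 = 7118$)
$\frac{1}{s + k{\left(-309 \right)}} = \frac{1}{7118 + \frac{5 \left(281 - -309\right)}{2 \left(-309\right)}} = \frac{1}{7118 + \frac{5}{2} \left(- \frac{1}{309}\right) \left(281 + 309\right)} = \frac{1}{7118 + \frac{5}{2} \left(- \frac{1}{309}\right) 590} = \frac{1}{7118 - \frac{1475}{309}} = \frac{1}{\frac{2197987}{309}} = \frac{309}{2197987}$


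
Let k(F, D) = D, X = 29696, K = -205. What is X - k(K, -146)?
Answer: 29842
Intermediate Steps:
X - k(K, -146) = 29696 - 1*(-146) = 29696 + 146 = 29842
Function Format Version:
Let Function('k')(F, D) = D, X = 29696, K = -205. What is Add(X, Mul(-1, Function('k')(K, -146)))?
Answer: 29842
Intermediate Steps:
Add(X, Mul(-1, Function('k')(K, -146))) = Add(29696, Mul(-1, -146)) = Add(29696, 146) = 29842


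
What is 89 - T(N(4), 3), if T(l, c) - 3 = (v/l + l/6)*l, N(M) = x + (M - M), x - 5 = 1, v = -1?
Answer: 81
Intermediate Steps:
x = 6 (x = 5 + 1 = 6)
N(M) = 6 (N(M) = 6 + (M - M) = 6 + 0 = 6)
T(l, c) = 3 + l*(-1/l + l/6) (T(l, c) = 3 + (-1/l + l/6)*l = 3 + l*(-1/l + l/6))
89 - T(N(4), 3) = 89 - (2 + (1/6)*6**2) = 89 - (2 + (1/6)*36) = 89 - (2 + 6) = 89 - 1*8 = 89 - 8 = 81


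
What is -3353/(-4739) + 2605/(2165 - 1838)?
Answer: 1920218/221379 ≈ 8.6739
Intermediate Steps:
-3353/(-4739) + 2605/(2165 - 1838) = -3353*(-1/4739) + 2605/327 = 479/677 + 2605*(1/327) = 479/677 + 2605/327 = 1920218/221379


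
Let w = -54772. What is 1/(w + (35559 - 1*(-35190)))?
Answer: 1/15977 ≈ 6.2590e-5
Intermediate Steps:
1/(w + (35559 - 1*(-35190))) = 1/(-54772 + (35559 - 1*(-35190))) = 1/(-54772 + (35559 + 35190)) = 1/(-54772 + 70749) = 1/15977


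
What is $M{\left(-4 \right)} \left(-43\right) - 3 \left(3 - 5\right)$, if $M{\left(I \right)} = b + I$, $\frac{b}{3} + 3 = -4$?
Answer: $1081$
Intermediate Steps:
$b = -21$ ($b = -9 + 3 \left(-4\right) = -9 - 12 = -21$)
$M{\left(I \right)} = -21 + I$
$M{\left(-4 \right)} \left(-43\right) - 3 \left(3 - 5\right) = \left(-21 - 4\right) \left(-43\right) - 3 \left(3 - 5\right) = \left(-25\right) \left(-43\right) - -6 = 1075 + 6 = 1081$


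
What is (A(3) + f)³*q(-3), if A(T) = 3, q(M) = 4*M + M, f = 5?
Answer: -7680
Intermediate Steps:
q(M) = 5*M
(A(3) + f)³*q(-3) = (3 + 5)³*(5*(-3)) = 8³*(-15) = 512*(-15) = -7680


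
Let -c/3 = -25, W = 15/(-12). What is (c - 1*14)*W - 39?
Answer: -461/4 ≈ -115.25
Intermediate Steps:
W = -5/4 (W = 15*(-1/12) = -5/4 ≈ -1.2500)
c = 75 (c = -3*(-25) = 75)
(c - 1*14)*W - 39 = (75 - 1*14)*(-5/4) - 39 = (75 - 14)*(-5/4) - 39 = 61*(-5/4) - 39 = -305/4 - 39 = -461/4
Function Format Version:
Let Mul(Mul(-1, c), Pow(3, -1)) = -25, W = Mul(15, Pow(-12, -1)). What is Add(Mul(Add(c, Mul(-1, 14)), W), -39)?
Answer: Rational(-461, 4) ≈ -115.25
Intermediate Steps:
W = Rational(-5, 4) (W = Mul(15, Rational(-1, 12)) = Rational(-5, 4) ≈ -1.2500)
c = 75 (c = Mul(-3, -25) = 75)
Add(Mul(Add(c, Mul(-1, 14)), W), -39) = Add(Mul(Add(75, Mul(-1, 14)), Rational(-5, 4)), -39) = Add(Mul(Add(75, -14), Rational(-5, 4)), -39) = Add(Mul(61, Rational(-5, 4)), -39) = Add(Rational(-305, 4), -39) = Rational(-461, 4)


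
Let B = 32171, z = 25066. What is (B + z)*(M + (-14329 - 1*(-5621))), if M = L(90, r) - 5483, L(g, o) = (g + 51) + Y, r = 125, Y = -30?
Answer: -805896960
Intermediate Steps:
L(g, o) = 21 + g (L(g, o) = (g + 51) - 30 = (51 + g) - 30 = 21 + g)
M = -5372 (M = (21 + 90) - 5483 = 111 - 5483 = -5372)
(B + z)*(M + (-14329 - 1*(-5621))) = (32171 + 25066)*(-5372 + (-14329 - 1*(-5621))) = 57237*(-5372 + (-14329 + 5621)) = 57237*(-5372 - 8708) = 57237*(-14080) = -805896960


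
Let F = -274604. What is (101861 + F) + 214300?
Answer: 41557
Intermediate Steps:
(101861 + F) + 214300 = (101861 - 274604) + 214300 = -172743 + 214300 = 41557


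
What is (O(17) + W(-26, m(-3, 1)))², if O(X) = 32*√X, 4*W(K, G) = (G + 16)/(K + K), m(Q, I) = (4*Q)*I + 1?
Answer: 753139737/43264 - 20*√17/13 ≈ 17402.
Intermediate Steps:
m(Q, I) = 1 + 4*I*Q (m(Q, I) = 4*I*Q + 1 = 1 + 4*I*Q)
W(K, G) = (16 + G)/(8*K) (W(K, G) = ((G + 16)/(K + K))/4 = ((16 + G)/((2*K)))/4 = ((16 + G)*(1/(2*K)))/4 = ((16 + G)/(2*K))/4 = (16 + G)/(8*K))
(O(17) + W(-26, m(-3, 1)))² = (32*√17 + (⅛)*(16 + (1 + 4*1*(-3)))/(-26))² = (32*√17 + (⅛)*(-1/26)*(16 + (1 - 12)))² = (32*√17 + (⅛)*(-1/26)*(16 - 11))² = (32*√17 + (⅛)*(-1/26)*5)² = (32*√17 - 5/208)² = (-5/208 + 32*√17)²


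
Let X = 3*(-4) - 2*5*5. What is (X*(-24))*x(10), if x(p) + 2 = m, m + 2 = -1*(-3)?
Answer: -1488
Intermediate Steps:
X = -62 (X = -12 - 10*5 = -12 - 50 = -62)
m = 1 (m = -2 - 1*(-3) = -2 + 3 = 1)
x(p) = -1 (x(p) = -2 + 1 = -1)
(X*(-24))*x(10) = -62*(-24)*(-1) = 1488*(-1) = -1488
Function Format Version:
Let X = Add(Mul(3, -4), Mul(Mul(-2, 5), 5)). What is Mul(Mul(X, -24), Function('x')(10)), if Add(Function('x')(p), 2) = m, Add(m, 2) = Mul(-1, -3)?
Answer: -1488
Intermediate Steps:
X = -62 (X = Add(-12, Mul(-10, 5)) = Add(-12, -50) = -62)
m = 1 (m = Add(-2, Mul(-1, -3)) = Add(-2, 3) = 1)
Function('x')(p) = -1 (Function('x')(p) = Add(-2, 1) = -1)
Mul(Mul(X, -24), Function('x')(10)) = Mul(Mul(-62, -24), -1) = Mul(1488, -1) = -1488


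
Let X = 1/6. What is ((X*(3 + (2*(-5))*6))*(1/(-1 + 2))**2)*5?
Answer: -95/2 ≈ -47.500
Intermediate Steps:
X = 1/6 ≈ 0.16667
((X*(3 + (2*(-5))*6))*(1/(-1 + 2))**2)*5 = (((3 + (2*(-5))*6)/6)*(1/(-1 + 2))**2)*5 = (((3 - 10*6)/6)*(1/1)**2)*5 = (((3 - 60)/6)*1**2)*5 = (((1/6)*(-57))*1)*5 = -19/2*1*5 = -19/2*5 = -95/2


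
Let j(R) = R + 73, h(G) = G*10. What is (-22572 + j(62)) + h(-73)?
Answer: -23167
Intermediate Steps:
h(G) = 10*G
j(R) = 73 + R
(-22572 + j(62)) + h(-73) = (-22572 + (73 + 62)) + 10*(-73) = (-22572 + 135) - 730 = -22437 - 730 = -23167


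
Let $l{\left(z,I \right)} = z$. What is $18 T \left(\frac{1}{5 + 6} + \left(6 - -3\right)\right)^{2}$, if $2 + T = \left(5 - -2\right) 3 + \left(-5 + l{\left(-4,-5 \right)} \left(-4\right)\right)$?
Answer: $\frac{5400000}{121} \approx 44628.0$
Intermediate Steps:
$T = 30$ ($T = -2 + \left(\left(5 - -2\right) 3 - -11\right) = -2 + \left(\left(5 + 2\right) 3 + \left(-5 + 16\right)\right) = -2 + \left(7 \cdot 3 + 11\right) = -2 + \left(21 + 11\right) = -2 + 32 = 30$)
$18 T \left(\frac{1}{5 + 6} + \left(6 - -3\right)\right)^{2} = 18 \cdot 30 \left(\frac{1}{5 + 6} + \left(6 - -3\right)\right)^{2} = 540 \left(\frac{1}{11} + \left(6 + 3\right)\right)^{2} = 540 \left(\frac{1}{11} + 9\right)^{2} = 540 \left(\frac{100}{11}\right)^{2} = 540 \cdot \frac{10000}{121} = \frac{5400000}{121}$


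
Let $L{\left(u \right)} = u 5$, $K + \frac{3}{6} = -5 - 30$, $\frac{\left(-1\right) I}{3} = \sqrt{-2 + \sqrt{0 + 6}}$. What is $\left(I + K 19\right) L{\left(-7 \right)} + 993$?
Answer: $\frac{49201}{2} + 105 \sqrt{-2 + \sqrt{6}} \approx 24671.0$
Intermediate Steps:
$I = - 3 \sqrt{-2 + \sqrt{6}}$ ($I = - 3 \sqrt{-2 + \sqrt{0 + 6}} = - 3 \sqrt{-2 + \sqrt{6}} \approx -2.0113$)
$K = - \frac{71}{2}$ ($K = - \frac{1}{2} - 35 = - \frac{71}{2} \approx -35.5$)
$L{\left(u \right)} = 5 u$
$\left(I + K 19\right) L{\left(-7 \right)} + 993 = \left(- 3 \sqrt{-2 + \sqrt{6}} - \frac{1349}{2}\right) 5 \left(-7\right) + 993 = \left(- 3 \sqrt{-2 + \sqrt{6}} - \frac{1349}{2}\right) \left(-35\right) + 993 = \left(- \frac{1349}{2} - 3 \sqrt{-2 + \sqrt{6}}\right) \left(-35\right) + 993 = \left(\frac{47215}{2} + 105 \sqrt{-2 + \sqrt{6}}\right) + 993 = \frac{49201}{2} + 105 \sqrt{-2 + \sqrt{6}}$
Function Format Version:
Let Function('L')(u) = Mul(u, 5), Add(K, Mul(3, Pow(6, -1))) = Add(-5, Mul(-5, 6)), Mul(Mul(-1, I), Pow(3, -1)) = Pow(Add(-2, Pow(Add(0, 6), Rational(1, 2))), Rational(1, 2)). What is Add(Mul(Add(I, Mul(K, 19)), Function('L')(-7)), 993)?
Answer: Add(Rational(49201, 2), Mul(105, Pow(Add(-2, Pow(6, Rational(1, 2))), Rational(1, 2)))) ≈ 24671.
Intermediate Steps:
I = Mul(-3, Pow(Add(-2, Pow(6, Rational(1, 2))), Rational(1, 2))) (I = Mul(-3, Pow(Add(-2, Pow(Add(0, 6), Rational(1, 2))), Rational(1, 2))) = Mul(-3, Pow(Add(-2, Pow(6, Rational(1, 2))), Rational(1, 2))) ≈ -2.0113)
K = Rational(-71, 2) (K = Add(Rational(-1, 2), Add(-5, Mul(-5, 6))) = Add(Rational(-1, 2), Add(-5, -30)) = Add(Rational(-1, 2), -35) = Rational(-71, 2) ≈ -35.500)
Function('L')(u) = Mul(5, u)
Add(Mul(Add(I, Mul(K, 19)), Function('L')(-7)), 993) = Add(Mul(Add(Mul(-3, Pow(Add(-2, Pow(6, Rational(1, 2))), Rational(1, 2))), Mul(Rational(-71, 2), 19)), Mul(5, -7)), 993) = Add(Mul(Add(Mul(-3, Pow(Add(-2, Pow(6, Rational(1, 2))), Rational(1, 2))), Rational(-1349, 2)), -35), 993) = Add(Mul(Add(Rational(-1349, 2), Mul(-3, Pow(Add(-2, Pow(6, Rational(1, 2))), Rational(1, 2)))), -35), 993) = Add(Add(Rational(47215, 2), Mul(105, Pow(Add(-2, Pow(6, Rational(1, 2))), Rational(1, 2)))), 993) = Add(Rational(49201, 2), Mul(105, Pow(Add(-2, Pow(6, Rational(1, 2))), Rational(1, 2))))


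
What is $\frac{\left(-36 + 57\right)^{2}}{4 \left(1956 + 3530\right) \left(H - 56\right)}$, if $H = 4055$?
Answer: $\frac{147}{29251352} \approx 5.0254 \cdot 10^{-6}$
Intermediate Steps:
$\frac{\left(-36 + 57\right)^{2}}{4 \left(1956 + 3530\right) \left(H - 56\right)} = \frac{\left(-36 + 57\right)^{2}}{4 \left(1956 + 3530\right) \left(4055 - 56\right)} = \frac{21^{2}}{4 \cdot 5486 \cdot 3999} = \frac{441}{4 \cdot 21938514} = \frac{441}{87754056} = 441 \cdot \frac{1}{87754056} = \frac{147}{29251352}$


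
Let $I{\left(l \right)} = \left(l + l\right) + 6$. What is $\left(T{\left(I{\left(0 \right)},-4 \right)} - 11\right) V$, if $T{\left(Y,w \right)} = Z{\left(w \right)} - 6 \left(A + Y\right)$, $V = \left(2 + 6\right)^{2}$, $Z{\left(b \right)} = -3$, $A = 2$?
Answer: $-3968$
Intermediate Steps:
$I{\left(l \right)} = 6 + 2 l$ ($I{\left(l \right)} = 2 l + 6 = 6 + 2 l$)
$V = 64$ ($V = 8^{2} = 64$)
$T{\left(Y,w \right)} = -15 - 6 Y$ ($T{\left(Y,w \right)} = -3 - 6 \left(2 + Y\right) = -3 - \left(12 + 6 Y\right) = -15 - 6 Y$)
$\left(T{\left(I{\left(0 \right)},-4 \right)} - 11\right) V = \left(\left(-15 - 6 \left(6 + 2 \cdot 0\right)\right) - 11\right) 64 = \left(\left(-15 - 6 \left(6 + 0\right)\right) - 11\right) 64 = \left(\left(-15 - 36\right) - 11\right) 64 = \left(-51 - 11\right) 64 = \left(-62\right) 64 = -3968$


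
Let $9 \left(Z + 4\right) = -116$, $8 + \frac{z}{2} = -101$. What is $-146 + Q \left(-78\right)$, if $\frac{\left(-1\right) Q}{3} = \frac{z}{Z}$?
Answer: $\frac{109229}{38} \approx 2874.4$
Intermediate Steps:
$z = -218$ ($z = -16 + 2 \left(-101\right) = -16 - 202 = -218$)
$Z = - \frac{152}{9}$ ($Z = -4 + \frac{1}{9} \left(-116\right) = -4 - \frac{116}{9} = - \frac{152}{9} \approx -16.889$)
$Q = - \frac{2943}{76}$ ($Q = - 3 \left(- \frac{218}{- \frac{152}{9}}\right) = - 3 \left(\left(-218\right) \left(- \frac{9}{152}\right)\right) = \left(-3\right) \frac{981}{76} = - \frac{2943}{76} \approx -38.724$)
$-146 + Q \left(-78\right) = -146 - - \frac{114777}{38} = -146 + \frac{114777}{38} = \frac{109229}{38}$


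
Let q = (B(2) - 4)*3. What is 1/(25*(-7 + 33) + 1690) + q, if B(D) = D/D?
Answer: -21059/2340 ≈ -8.9996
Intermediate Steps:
B(D) = 1
q = -9 (q = (1 - 4)*3 = -3*3 = -9)
1/(25*(-7 + 33) + 1690) + q = 1/(25*(-7 + 33) + 1690) - 9 = 1/(25*26 + 1690) - 9 = 1/(650 + 1690) - 9 = 1/2340 - 9 = -21059/2340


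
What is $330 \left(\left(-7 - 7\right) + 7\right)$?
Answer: $-2310$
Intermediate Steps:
$330 \left(\left(-7 - 7\right) + 7\right) = 330 \left(-14 + 7\right) = 330 \left(-7\right) = -2310$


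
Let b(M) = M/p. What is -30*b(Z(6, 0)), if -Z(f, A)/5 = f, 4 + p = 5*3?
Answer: 900/11 ≈ 81.818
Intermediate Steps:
p = 11 (p = -4 + 5*3 = -4 + 15 = 11)
Z(f, A) = -5*f
b(M) = M/11
-30*b(Z(6, 0)) = -30*(-5*6)/11 = -30*(-30)/11 = -30*(-30/11) = 900/11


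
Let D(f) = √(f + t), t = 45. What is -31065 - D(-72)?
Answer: -31065 - 3*I*√3 ≈ -31065.0 - 5.1962*I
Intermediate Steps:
D(f) = √(45 + f) (D(f) = √(f + 45) = √(45 + f))
-31065 - D(-72) = -31065 - √(45 - 72) = -31065 - √(-27) = -31065 - 3*I*√3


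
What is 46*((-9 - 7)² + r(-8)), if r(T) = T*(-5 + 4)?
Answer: 12144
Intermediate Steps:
r(T) = -T (r(T) = T*(-1) = -T)
46*((-9 - 7)² + r(-8)) = 46*((-9 - 7)² - 1*(-8)) = 46*((-16)² + 8) = 46*(256 + 8) = 46*264 = 12144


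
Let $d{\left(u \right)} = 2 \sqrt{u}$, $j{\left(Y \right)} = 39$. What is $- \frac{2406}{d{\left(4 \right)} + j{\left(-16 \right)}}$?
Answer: $- \frac{2406}{43} \approx -55.953$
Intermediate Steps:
$- \frac{2406}{d{\left(4 \right)} + j{\left(-16 \right)}} = - \frac{2406}{2 \sqrt{4} + 39} = - \frac{2406}{2 \cdot 2 + 39} = - \frac{2406}{4 + 39} = - \frac{2406}{43}$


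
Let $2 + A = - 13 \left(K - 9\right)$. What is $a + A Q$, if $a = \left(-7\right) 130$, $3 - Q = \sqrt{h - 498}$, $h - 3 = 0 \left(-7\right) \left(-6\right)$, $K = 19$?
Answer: $-1306 + 396 i \sqrt{55} \approx -1306.0 + 2936.8 i$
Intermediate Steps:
$h = 3$ ($h = 3 + 0 \left(-7\right) \left(-6\right) = 3 + 0 \left(-6\right) = 3 + 0 = 3$)
$A = -132$ ($A = -2 - 13 \left(19 - 9\right) = -2 - 130 = -132$)
$Q = 3 - 3 i \sqrt{55}$ ($Q = 3 - \sqrt{3 - 498} = 3 - \sqrt{-495} = 3 - 3 i \sqrt{55} \approx 3.0 - 22.249 i$)
$a = -910$
$a + A Q = -910 - 132 \left(3 - 3 i \sqrt{55}\right) = -910 - \left(396 - 396 i \sqrt{55}\right) = -1306 + 396 i \sqrt{55}$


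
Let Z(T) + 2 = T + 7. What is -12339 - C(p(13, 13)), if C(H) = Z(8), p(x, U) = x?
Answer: -12352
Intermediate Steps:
Z(T) = 5 + T (Z(T) = -2 + (T + 7) = -2 + (7 + T) = 5 + T)
C(H) = 13 (C(H) = 5 + 8 = 13)
-12339 - C(p(13, 13)) = -12339 - 1*13 = -12339 - 13 = -12352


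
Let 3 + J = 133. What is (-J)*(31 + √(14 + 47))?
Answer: -4030 - 130*√61 ≈ -5045.3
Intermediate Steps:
J = 130 (J = -3 + 133 = 130)
(-J)*(31 + √(14 + 47)) = (-1*130)*(31 + √(14 + 47)) = -130*(31 + √61) = -4030 - 130*√61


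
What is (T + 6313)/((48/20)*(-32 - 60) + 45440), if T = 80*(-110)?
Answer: -12435/226096 ≈ -0.054999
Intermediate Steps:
T = -8800
(T + 6313)/((48/20)*(-32 - 60) + 45440) = (-8800 + 6313)/((48/20)*(-32 - 60) + 45440) = -2487/((48*(1/20))*(-92) + 45440) = -2487/((12/5)*(-92) + 45440) = -2487/(-1104/5 + 45440) = -2487/226096/5 = -2487*5/226096 = -12435/226096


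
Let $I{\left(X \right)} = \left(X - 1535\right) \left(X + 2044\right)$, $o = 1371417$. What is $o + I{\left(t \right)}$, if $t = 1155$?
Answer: $155797$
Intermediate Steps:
$I{\left(X \right)} = \left(-1535 + X\right) \left(2044 + X\right)$
$o + I{\left(t \right)} = 1371417 + \left(-3137540 + 1155^{2} + 509 \cdot 1155\right) = 1371417 + \left(-3137540 + 1334025 + 587895\right) = 1371417 - 1215620 = 155797$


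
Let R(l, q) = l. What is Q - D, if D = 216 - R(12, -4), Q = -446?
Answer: -650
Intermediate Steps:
D = 204 (D = 216 - 1*12 = 216 - 12 = 204)
Q - D = -446 - 1*204 = -446 - 204 = -650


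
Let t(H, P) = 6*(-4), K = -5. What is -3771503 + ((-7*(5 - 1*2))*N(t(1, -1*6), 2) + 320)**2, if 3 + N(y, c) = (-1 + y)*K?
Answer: 1255061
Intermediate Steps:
t(H, P) = -24
N(y, c) = 2 - 5*y (N(y, c) = -3 + (-1 + y)*(-5) = -3 + (5 - 5*y) = 2 - 5*y)
-3771503 + ((-7*(5 - 1*2))*N(t(1, -1*6), 2) + 320)**2 = -3771503 + ((-7*(5 - 1*2))*(2 - 5*(-24)) + 320)**2 = -3771503 + ((-7*(5 - 2))*(2 + 120) + 320)**2 = -3771503 + (-7*3*122 + 320)**2 = -3771503 + (-21*122 + 320)**2 = -3771503 + (-2562 + 320)**2 = -3771503 + (-2242)**2 = -3771503 + 5026564 = 1255061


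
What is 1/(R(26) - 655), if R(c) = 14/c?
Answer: -13/8508 ≈ -0.0015280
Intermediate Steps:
1/(R(26) - 655) = 1/(14/26 - 655) = 1/(14*(1/26) - 655) = 1/(7/13 - 655) = 1/(-8508/13) = -13/8508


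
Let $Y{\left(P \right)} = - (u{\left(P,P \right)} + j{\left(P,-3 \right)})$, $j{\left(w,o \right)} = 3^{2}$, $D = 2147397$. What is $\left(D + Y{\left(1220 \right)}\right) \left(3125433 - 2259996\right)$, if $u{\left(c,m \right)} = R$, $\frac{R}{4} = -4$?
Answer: $1858442875548$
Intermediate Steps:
$R = -16$ ($R = 4 \left(-4\right) = -16$)
$j{\left(w,o \right)} = 9$
$u{\left(c,m \right)} = -16$
$Y{\left(P \right)} = 7$ ($Y{\left(P \right)} = - (-16 + 9) = \left(-1\right) \left(-7\right) = 7$)
$\left(D + Y{\left(1220 \right)}\right) \left(3125433 - 2259996\right) = \left(2147397 + 7\right) \left(3125433 - 2259996\right) = 2147404 \cdot 865437 = 1858442875548$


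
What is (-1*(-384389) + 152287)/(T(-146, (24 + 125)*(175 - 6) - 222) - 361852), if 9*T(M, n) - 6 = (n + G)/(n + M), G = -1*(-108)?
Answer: -119848874292/80807529139 ≈ -1.4831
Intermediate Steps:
G = 108
T(M, n) = ⅔ + (108 + n)/(9*(M + n)) (T(M, n) = ⅔ + ((n + 108)/(n + M))/9 = ⅔ + ((108 + n)/(M + n))/9 = ⅔ + (108 + n)/(9*(M + n)))
(-1*(-384389) + 152287)/(T(-146, (24 + 125)*(175 - 6) - 222) - 361852) = (-1*(-384389) + 152287)/((108 + 6*(-146) + 7*((24 + 125)*(175 - 6) - 222))/(9*(-146 + ((24 + 125)*(175 - 6) - 222))) - 361852) = (384389 + 152287)/((108 - 876 + 7*(149*169 - 222))/(9*(-146 + (149*169 - 222))) - 361852) = 536676/((108 - 876 + 7*(25181 - 222))/(9*(-146 + (25181 - 222))) - 361852) = 536676/((108 - 876 + 7*24959)/(9*(-146 + 24959)) - 361852) = 536676/((⅑)*(108 - 876 + 174713)/24813 - 361852) = 536676/((⅑)*(1/24813)*173945 - 361852) = 536676/(173945/223317 - 361852) = 536676/(-80807529139/223317) = 536676*(-223317/80807529139) = -119848874292/80807529139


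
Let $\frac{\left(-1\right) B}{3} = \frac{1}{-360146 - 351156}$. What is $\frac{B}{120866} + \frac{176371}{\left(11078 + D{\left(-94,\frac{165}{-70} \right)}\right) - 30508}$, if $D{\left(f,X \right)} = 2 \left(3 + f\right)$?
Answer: $- \frac{947687983874221}{105380457897349} \approx -8.993$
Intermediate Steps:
$B = \frac{3}{711302}$ ($B = - \frac{3}{-360146 - 351156} = - \frac{3}{-711302} = \left(-3\right) \left(- \frac{1}{711302}\right) = \frac{3}{711302} \approx 4.2176 \cdot 10^{-6}$)
$D{\left(f,X \right)} = 6 + 2 f$
$\frac{B}{120866} + \frac{176371}{\left(11078 + D{\left(-94,\frac{165}{-70} \right)}\right) - 30508} = \frac{3}{711302 \cdot 120866} + \frac{176371}{\left(11078 + \left(6 + 2 \left(-94\right)\right)\right) - 30508} = \frac{3}{711302} \cdot \frac{1}{120866} + \frac{176371}{\left(11078 + \left(6 - 188\right)\right) - 30508} = \frac{3}{85972227532} + \frac{176371}{\left(11078 - 182\right) - 30508} = \frac{3}{85972227532} + \frac{176371}{10896 - 30508} = \frac{3}{85972227532} + \frac{176371}{-19612} = \frac{3}{85972227532} + 176371 \left(- \frac{1}{19612}\right) = \frac{3}{85972227532} - \frac{176371}{19612} = - \frac{947687983874221}{105380457897349}$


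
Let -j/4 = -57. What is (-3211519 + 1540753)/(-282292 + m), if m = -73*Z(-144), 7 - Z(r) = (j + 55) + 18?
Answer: 835383/130415 ≈ 6.4056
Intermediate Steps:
j = 228 (j = -4*(-57) = 228)
Z(r) = -294 (Z(r) = 7 - ((228 + 55) + 18) = 7 - (283 + 18) = 7 - 1*301 = 7 - 301 = -294)
m = 21462 (m = -73*(-294) = 21462)
(-3211519 + 1540753)/(-282292 + m) = (-3211519 + 1540753)/(-282292 + 21462) = -1670766/(-260830) = -1670766*(-1/260830) = 835383/130415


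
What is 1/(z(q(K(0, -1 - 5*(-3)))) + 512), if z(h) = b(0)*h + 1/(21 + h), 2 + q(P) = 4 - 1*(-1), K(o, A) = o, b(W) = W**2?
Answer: 24/12289 ≈ 0.0019530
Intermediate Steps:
q(P) = 3 (q(P) = -2 + (4 - 1*(-1)) = -2 + (4 + 1) = -2 + 5 = 3)
z(h) = 1/(21 + h) (z(h) = 0**2*h + 1/(21 + h) = 0*h + 1/(21 + h) = 0 + 1/(21 + h) = 1/(21 + h))
1/(z(q(K(0, -1 - 5*(-3)))) + 512) = 1/(1/(21 + 3) + 512) = 1/(1/24 + 512) = 1/(12289/24) = 24/12289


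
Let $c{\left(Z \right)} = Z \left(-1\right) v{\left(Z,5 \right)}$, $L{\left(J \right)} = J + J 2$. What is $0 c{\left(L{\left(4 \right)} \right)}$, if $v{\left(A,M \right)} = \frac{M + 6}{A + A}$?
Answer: $0$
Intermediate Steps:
$L{\left(J \right)} = 3 J$ ($L{\left(J \right)} = J + 2 J = 3 J$)
$v{\left(A,M \right)} = \frac{6 + M}{2 A}$
$c{\left(Z \right)} = - \frac{11}{2}$ ($c{\left(Z \right)} = Z \left(-1\right) \frac{6 + 5}{2 Z} = - Z \frac{1}{2} \frac{1}{Z} 11 = - Z \frac{11}{2 Z} = - \frac{11}{2}$)
$0 c{\left(L{\left(4 \right)} \right)} = 0 \left(- \frac{11}{2}\right) = 0$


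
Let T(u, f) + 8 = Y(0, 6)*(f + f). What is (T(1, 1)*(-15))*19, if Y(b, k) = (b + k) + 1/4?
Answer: -2565/2 ≈ -1282.5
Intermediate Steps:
Y(b, k) = ¼ + b + k (Y(b, k) = (b + k) + ¼ = ¼ + b + k)
T(u, f) = -8 + 25*f/2 (T(u, f) = -8 + (¼ + 0 + 6)*(f + f) = -8 + 25*(2*f)/4 = -8 + 25*f/2)
(T(1, 1)*(-15))*19 = ((-8 + (25/2)*1)*(-15))*19 = ((-8 + 25/2)*(-15))*19 = ((9/2)*(-15))*19 = -135/2*19 = -2565/2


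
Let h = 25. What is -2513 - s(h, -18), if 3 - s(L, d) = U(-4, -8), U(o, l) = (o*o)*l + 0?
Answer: -2644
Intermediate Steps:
U(o, l) = l*o² (U(o, l) = o²*l + 0 = l*o² + 0 = l*o²)
s(L, d) = 131 (s(L, d) = 3 - (-8)*(-4)² = 3 - (-8)*16 = 3 - 1*(-128) = 3 + 128 = 131)
-2513 - s(h, -18) = -2513 - 1*131 = -2513 - 131 = -2644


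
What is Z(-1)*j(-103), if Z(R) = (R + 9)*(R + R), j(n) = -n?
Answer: -1648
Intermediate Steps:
Z(R) = 2*R*(9 + R) (Z(R) = (9 + R)*(2*R) = 2*R*(9 + R))
Z(-1)*j(-103) = (2*(-1)*(9 - 1))*(-1*(-103)) = (2*(-1)*8)*103 = -16*103 = -1648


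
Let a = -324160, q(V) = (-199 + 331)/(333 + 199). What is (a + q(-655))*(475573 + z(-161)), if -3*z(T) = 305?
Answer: -61497339106258/399 ≈ -1.5413e+11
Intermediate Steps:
z(T) = -305/3 (z(T) = -⅓*305 = -305/3)
q(V) = 33/133 (q(V) = 132/532 = 132*(1/532) = 33/133)
(a + q(-655))*(475573 + z(-161)) = (-324160 + 33/133)*(475573 - 305/3) = -43113247/133*1426414/3 = -61497339106258/399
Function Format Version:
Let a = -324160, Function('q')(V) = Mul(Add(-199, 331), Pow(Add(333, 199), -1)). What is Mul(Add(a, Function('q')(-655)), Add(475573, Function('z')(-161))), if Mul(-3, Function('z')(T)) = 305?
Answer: Rational(-61497339106258, 399) ≈ -1.5413e+11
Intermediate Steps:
Function('z')(T) = Rational(-305, 3) (Function('z')(T) = Mul(Rational(-1, 3), 305) = Rational(-305, 3))
Function('q')(V) = Rational(33, 133) (Function('q')(V) = Mul(132, Pow(532, -1)) = Mul(132, Rational(1, 532)) = Rational(33, 133))
Mul(Add(a, Function('q')(-655)), Add(475573, Function('z')(-161))) = Mul(Add(-324160, Rational(33, 133)), Add(475573, Rational(-305, 3))) = Mul(Rational(-43113247, 133), Rational(1426414, 3)) = Rational(-61497339106258, 399)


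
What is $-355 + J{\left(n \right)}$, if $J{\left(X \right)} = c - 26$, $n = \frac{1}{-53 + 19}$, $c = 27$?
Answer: $-354$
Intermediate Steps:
$n = - \frac{1}{34}$ ($n = \frac{1}{-34} = - \frac{1}{34} \approx -0.029412$)
$J{\left(X \right)} = 1$ ($J{\left(X \right)} = 27 - 26 = 1$)
$-355 + J{\left(n \right)} = -355 + 1 = -354$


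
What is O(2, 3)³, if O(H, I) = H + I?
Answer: 125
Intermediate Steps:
O(2, 3)³ = (2 + 3)³ = 5³ = 125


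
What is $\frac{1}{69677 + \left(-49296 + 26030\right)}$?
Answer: $\frac{1}{46411} \approx 2.1547 \cdot 10^{-5}$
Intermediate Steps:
$\frac{1}{69677 + \left(-49296 + 26030\right)} = \frac{1}{69677 - 23266} = \frac{1}{46411}$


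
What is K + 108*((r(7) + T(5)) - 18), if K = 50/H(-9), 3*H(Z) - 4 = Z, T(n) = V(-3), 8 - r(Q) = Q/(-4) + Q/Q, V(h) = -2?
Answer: -1245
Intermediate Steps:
r(Q) = 7 + Q/4 (r(Q) = 8 - (Q/(-4) + Q/Q) = 8 - (Q*(-¼) + 1) = 8 - (-Q/4 + 1) = 8 - (1 - Q/4) = 8 + (-1 + Q/4) = 7 + Q/4)
T(n) = -2
H(Z) = 4/3 + Z/3
K = -30 (K = 50/(4/3 + (⅓)*(-9)) = 50/(4/3 - 3) = 50/(-5/3) = 50*(-⅗) = -30)
K + 108*((r(7) + T(5)) - 18) = -30 + 108*(((7 + (¼)*7) - 2) - 18) = -30 + 108*(((7 + 7/4) - 2) - 18) = -30 + 108*((35/4 - 2) - 18) = -30 + 108*(27/4 - 18) = -30 + 108*(-45/4) = -30 - 1215 = -1245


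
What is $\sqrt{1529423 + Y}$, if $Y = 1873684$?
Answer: $3 \sqrt{378123} \approx 1844.8$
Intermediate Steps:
$\sqrt{1529423 + Y} = \sqrt{1529423 + 1873684} = \sqrt{3403107} = 3 \sqrt{378123}$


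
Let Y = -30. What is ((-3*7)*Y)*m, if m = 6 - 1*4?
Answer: 1260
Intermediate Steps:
m = 2 (m = 6 - 4 = 2)
((-3*7)*Y)*m = (-3*7*(-30))*2 = -21*(-30)*2 = 630*2 = 1260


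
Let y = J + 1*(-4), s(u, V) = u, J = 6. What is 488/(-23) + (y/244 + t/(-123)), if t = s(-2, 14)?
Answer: -7314487/345138 ≈ -21.193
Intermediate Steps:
t = -2
y = 2 (y = 6 + 1*(-4) = 6 - 4 = 2)
488/(-23) + (y/244 + t/(-123)) = 488/(-23) + (2/244 - 2/(-123)) = 488*(-1/23) + (2*(1/244) - 2*(-1/123)) = -488/23 + (1/122 + 2/123) = -488/23 + 367/15006 = -7314487/345138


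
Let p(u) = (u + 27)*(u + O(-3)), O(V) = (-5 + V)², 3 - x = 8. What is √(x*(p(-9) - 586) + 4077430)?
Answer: √4075410 ≈ 2018.8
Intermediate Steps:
x = -5 (x = 3 - 1*8 = 3 - 8 = -5)
p(u) = (27 + u)*(64 + u) (p(u) = (u + 27)*(u + (-5 - 3)²) = (27 + u)*(u + (-8)²) = (27 + u)*(u + 64) = (27 + u)*(64 + u))
√(x*(p(-9) - 586) + 4077430) = √(-5*((1728 + (-9)² + 91*(-9)) - 586) + 4077430) = √(-5*((1728 + 81 - 819) - 586) + 4077430) = √(-5*(990 - 586) + 4077430) = √(-5*404 + 4077430) = √(-2020 + 4077430) = √4075410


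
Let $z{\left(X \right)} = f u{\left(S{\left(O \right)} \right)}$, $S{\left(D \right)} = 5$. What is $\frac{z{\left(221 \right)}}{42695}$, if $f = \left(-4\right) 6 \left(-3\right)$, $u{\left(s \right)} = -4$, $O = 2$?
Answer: $- \frac{288}{42695} \approx -0.0067455$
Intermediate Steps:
$f = 72$ ($f = \left(-24\right) \left(-3\right) = 72$)
$z{\left(X \right)} = -288$ ($z{\left(X \right)} = 72 \left(-4\right) = -288$)
$\frac{z{\left(221 \right)}}{42695} = - \frac{288}{42695}$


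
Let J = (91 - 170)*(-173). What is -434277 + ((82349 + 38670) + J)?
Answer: -299591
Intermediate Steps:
J = 13667 (J = -79*(-173) = 13667)
-434277 + ((82349 + 38670) + J) = -434277 + ((82349 + 38670) + 13667) = -434277 + (121019 + 13667) = -434277 + 134686 = -299591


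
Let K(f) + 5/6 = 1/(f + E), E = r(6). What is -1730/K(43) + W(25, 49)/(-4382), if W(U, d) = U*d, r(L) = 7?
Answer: 81212825/38186 ≈ 2126.8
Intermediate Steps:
E = 7
K(f) = -⅚ + 1/(7 + f) (K(f) = -⅚ + 1/(f + 7) = -⅚ + 1/(7 + f))
-1730/K(43) + W(25, 49)/(-4382) = -1730*6*(7 + 43)/(-29 - 5*43) + (25*49)/(-4382) = -1730*300/(-29 - 215) + 1225*(-1/4382) = -1730/((⅙)*(1/50)*(-244)) - 175/626 = -1730/(-61/75) - 175/626 = -1730*(-75/61) - 175/626 = 129750/61 - 175/626 = 81212825/38186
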